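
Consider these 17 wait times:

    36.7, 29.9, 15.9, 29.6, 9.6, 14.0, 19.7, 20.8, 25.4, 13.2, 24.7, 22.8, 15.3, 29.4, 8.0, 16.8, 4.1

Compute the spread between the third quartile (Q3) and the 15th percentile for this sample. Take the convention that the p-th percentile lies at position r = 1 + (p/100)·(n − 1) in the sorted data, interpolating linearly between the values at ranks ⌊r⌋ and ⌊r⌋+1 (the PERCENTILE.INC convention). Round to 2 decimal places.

14.36

Sorted: 4.1, 8.0, 9.6, 13.2, 14.0, 15.3, 15.9, 16.8, 19.7, 20.8, 22.8, 24.7, 25.4, 29.4, 29.6, 29.9, 36.7.
n = 17.
P15: r = 3.4; ranks 3–4 are 9.6, 13.2; interpolating gives 11.04.
P75: r = 13 (integer) → 25.4.
Difference: 25.4 − 11.04 = 14.36.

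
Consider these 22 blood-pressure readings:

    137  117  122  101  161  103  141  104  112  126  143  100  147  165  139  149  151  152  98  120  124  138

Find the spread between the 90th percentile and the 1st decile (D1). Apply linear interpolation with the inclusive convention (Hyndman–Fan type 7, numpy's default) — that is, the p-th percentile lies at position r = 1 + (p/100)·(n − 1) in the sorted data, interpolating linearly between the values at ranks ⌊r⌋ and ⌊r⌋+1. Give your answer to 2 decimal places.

50.70

Sorted: 98, 100, 101, 103, 104, 112, 117, 120, 122, 124, 126, 137, 138, 139, 141, 143, 147, 149, 151, 152, 161, 165.
n = 22.
P10: r = 3.1; ranks 3–4 are 101, 103; interpolating gives 101.2.
P90: r = 19.9; ranks 19–20 are 151, 152; interpolating gives 151.9.
Difference: 151.9 − 101.2 = 50.7.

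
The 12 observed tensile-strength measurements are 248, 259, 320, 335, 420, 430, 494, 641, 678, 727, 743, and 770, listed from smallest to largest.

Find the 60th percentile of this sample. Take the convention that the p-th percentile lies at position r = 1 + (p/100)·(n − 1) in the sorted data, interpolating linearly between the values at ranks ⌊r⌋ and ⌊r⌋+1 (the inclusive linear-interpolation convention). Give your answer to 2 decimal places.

n = 12.
r = 1 + (60/100)·(12 − 1) = 1 + 6.6 = 7.6.
Rank 7 is 494 and rank 8 is 641.
Interpolate: 494 + 0.6·(641 − 494) = 494 + 0.6·147 = 582.2.

582.20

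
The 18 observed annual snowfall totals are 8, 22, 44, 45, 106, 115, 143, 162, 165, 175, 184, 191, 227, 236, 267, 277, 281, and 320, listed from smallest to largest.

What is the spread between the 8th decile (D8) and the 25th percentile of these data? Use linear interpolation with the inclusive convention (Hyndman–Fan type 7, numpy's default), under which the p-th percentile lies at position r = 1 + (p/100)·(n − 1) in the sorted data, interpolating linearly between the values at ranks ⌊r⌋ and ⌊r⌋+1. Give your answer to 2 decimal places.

146.35

n = 18.
P25: r = 5.25; ranks 5–6 are 106, 115; interpolating gives 108.25.
P80: r = 14.6; ranks 14–15 are 236, 267; interpolating gives 254.6.
Difference: 254.6 − 108.25 = 146.35.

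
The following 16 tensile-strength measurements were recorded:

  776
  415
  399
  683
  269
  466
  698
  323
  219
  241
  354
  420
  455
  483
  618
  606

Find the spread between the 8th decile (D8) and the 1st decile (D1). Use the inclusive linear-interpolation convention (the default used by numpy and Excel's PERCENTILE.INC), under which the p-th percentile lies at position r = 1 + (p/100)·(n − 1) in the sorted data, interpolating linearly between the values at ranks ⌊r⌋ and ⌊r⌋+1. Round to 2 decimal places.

363.00

Sorted: 219, 241, 269, 323, 354, 399, 415, 420, 455, 466, 483, 606, 618, 683, 698, 776.
n = 16.
P10: r = 2.5; ranks 2–3 are 241, 269; interpolating gives 255.
P80: r = 13 (integer) → 618.
Difference: 618 − 255 = 363.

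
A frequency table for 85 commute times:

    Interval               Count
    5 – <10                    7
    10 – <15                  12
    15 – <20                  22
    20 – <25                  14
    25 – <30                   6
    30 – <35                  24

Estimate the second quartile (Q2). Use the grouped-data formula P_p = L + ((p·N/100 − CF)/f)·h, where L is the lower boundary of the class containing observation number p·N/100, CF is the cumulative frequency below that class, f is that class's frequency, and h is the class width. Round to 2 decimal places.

20.54

N = 85; target position k = 50/100 · 85 = 42.5.
Cumulative frequencies: 7, 19, 41, 55, 61, 85.
Observation 42.5 falls in the class 20 – <25.
L = 20, CF = 41, f = 14, h = 5.
P50 = 20 + ((42.5 − 41)/14)·5 = 20 + 0.535714 = 20.5357.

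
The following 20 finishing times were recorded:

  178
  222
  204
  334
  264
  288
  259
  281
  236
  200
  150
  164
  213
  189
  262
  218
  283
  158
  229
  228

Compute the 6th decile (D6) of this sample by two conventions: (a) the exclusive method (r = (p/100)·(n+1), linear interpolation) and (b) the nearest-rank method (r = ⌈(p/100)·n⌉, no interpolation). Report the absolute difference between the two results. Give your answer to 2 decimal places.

Sorted: 150, 158, 164, 178, 189, 200, 204, 213, 218, 222, 228, 229, 236, 259, 262, 264, 281, 283, 288, 334.
n = 20.
(a) r = 12.6; between ranks 12 (229) and 13 (236): 233.2.
(b) the nearest-rank method: rank 12 → 229.
|233.2 − 229| = 4.2.

4.20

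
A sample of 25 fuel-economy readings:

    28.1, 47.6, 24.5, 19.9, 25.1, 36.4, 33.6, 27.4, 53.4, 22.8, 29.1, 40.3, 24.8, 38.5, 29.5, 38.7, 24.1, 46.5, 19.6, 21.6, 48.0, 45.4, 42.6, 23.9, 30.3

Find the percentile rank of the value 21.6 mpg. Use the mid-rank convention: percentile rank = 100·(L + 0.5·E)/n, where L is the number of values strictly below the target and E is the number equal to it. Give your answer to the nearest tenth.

Sorted: 19.6, 19.9, 21.6, 22.8, 23.9, 24.1, 24.5, 24.8, 25.1, 27.4, 28.1, 29.1, 29.5, 30.3, 33.6, 36.4, 38.5, 38.7, 40.3, 42.6, 45.4, 46.5, 47.6, 48.0, 53.4.
Count below 21.6: L = 2; count equal: E = 1; n = 25.
Percentile rank = 100·(2 + 0.5·1)/25 = 100·2.5/25 = 10.

10.0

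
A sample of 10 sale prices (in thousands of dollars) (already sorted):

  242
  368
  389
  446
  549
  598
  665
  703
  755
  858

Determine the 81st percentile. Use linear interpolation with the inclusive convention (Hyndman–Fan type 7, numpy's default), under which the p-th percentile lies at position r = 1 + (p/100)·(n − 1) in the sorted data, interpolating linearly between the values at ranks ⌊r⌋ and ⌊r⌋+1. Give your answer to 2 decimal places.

n = 10.
r = 1 + (81/100)·(10 − 1) = 1 + 7.29 = 8.29.
Rank 8 is 703 and rank 9 is 755.
Interpolate: 703 + 0.29·(755 − 703) = 703 + 0.29·52 = 718.08.

718.08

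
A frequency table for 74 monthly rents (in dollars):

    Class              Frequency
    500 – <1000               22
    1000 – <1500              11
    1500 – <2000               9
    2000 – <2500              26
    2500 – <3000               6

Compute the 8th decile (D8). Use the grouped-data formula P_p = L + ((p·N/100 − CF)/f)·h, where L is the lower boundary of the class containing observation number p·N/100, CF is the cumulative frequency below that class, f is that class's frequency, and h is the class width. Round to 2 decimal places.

N = 74; target position k = 80/100 · 74 = 59.2.
Cumulative frequencies: 22, 33, 42, 68, 74.
Observation 59.2 falls in the class 2000 – <2500.
L = 2000, CF = 42, f = 26, h = 500.
P80 = 2000 + ((59.2 − 42)/26)·500 = 2000 + 330.769 = 2330.77.

2330.77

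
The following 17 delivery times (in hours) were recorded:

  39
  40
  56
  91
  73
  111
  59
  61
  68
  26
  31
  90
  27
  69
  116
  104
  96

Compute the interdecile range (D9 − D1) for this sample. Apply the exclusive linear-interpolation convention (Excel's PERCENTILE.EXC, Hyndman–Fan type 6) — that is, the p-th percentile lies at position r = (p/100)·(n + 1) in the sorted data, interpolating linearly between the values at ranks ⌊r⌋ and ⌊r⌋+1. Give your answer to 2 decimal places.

85.20

Sorted: 26, 27, 31, 39, 40, 56, 59, 61, 68, 69, 73, 90, 91, 96, 104, 111, 116.
n = 17.
P10: r = 1.8; ranks 1–2 are 26, 27; interpolating gives 26.8.
P90: r = 16.2; ranks 16–17 are 111, 116; interpolating gives 112.
Difference: 112 − 26.8 = 85.2.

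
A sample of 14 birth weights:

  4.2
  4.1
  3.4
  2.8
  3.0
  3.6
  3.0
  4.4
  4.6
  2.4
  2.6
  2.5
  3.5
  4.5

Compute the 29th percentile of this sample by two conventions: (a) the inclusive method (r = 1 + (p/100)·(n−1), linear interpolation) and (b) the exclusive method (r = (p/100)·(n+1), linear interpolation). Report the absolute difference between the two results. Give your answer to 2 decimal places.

Sorted: 2.4, 2.5, 2.6, 2.8, 3.0, 3.0, 3.4, 3.5, 3.6, 4.1, 4.2, 4.4, 4.5, 4.6.
n = 14.
(a) r = 4.77; between ranks 4 (2.8) and 5 (3.0): 2.954.
(b) r = 4.35; between ranks 4 (2.8) and 5 (3.0): 2.87.
|2.954 − 2.87| = 0.084.

0.08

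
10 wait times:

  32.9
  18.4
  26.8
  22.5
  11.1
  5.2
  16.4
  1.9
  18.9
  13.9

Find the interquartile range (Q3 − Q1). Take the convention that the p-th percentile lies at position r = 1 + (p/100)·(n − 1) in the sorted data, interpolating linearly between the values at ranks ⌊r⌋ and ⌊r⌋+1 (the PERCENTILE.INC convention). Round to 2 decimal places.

9.80

Sorted: 1.9, 5.2, 11.1, 13.9, 16.4, 18.4, 18.9, 22.5, 26.8, 32.9.
n = 10.
P25: r = 3.25; ranks 3–4 are 11.1, 13.9; interpolating gives 11.8.
P75: r = 7.75; ranks 7–8 are 18.9, 22.5; interpolating gives 21.6.
Difference: 21.6 − 11.8 = 9.8.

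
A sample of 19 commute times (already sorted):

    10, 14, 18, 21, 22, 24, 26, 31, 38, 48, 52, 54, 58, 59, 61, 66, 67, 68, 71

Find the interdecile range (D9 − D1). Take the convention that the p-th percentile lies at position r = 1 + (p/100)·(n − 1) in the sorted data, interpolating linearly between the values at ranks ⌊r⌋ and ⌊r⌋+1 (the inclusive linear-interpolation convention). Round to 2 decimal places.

50.00

n = 19.
P10: r = 2.8; ranks 2–3 are 14, 18; interpolating gives 17.2.
P90: r = 17.2; ranks 17–18 are 67, 68; interpolating gives 67.2.
Difference: 67.2 − 17.2 = 50.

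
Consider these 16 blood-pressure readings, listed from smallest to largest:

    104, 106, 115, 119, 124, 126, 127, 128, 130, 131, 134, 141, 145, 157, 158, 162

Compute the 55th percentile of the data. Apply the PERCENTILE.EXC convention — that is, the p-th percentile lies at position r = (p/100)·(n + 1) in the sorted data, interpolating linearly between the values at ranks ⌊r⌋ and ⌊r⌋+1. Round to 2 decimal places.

130.35

n = 16.
r = (55/100)·(16 + 1) = 9.35.
Rank 9 is 130 and rank 10 is 131.
Interpolate: 130 + 0.35·(131 − 130) = 130 + 0.35·1 = 130.35.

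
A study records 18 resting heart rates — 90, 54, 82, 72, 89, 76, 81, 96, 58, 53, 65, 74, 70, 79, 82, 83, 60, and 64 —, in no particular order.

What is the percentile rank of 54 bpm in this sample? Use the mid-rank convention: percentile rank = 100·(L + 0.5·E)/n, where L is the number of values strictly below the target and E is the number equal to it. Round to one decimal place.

Sorted: 53, 54, 58, 60, 64, 65, 70, 72, 74, 76, 79, 81, 82, 82, 83, 89, 90, 96.
Count below 54: L = 1; count equal: E = 1; n = 18.
Percentile rank = 100·(1 + 0.5·1)/18 = 100·1.5/18 = 8.333.

8.3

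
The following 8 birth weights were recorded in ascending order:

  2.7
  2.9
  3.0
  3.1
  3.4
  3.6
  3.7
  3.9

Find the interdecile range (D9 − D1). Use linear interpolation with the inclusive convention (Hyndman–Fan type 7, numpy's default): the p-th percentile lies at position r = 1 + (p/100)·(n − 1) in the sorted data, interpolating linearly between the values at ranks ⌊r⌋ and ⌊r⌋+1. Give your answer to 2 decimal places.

0.92

n = 8.
P10: r = 1.7; ranks 1–2 are 2.7, 2.9; interpolating gives 2.84.
P90: r = 7.3; ranks 7–8 are 3.7, 3.9; interpolating gives 3.76.
Difference: 3.76 − 2.84 = 0.92.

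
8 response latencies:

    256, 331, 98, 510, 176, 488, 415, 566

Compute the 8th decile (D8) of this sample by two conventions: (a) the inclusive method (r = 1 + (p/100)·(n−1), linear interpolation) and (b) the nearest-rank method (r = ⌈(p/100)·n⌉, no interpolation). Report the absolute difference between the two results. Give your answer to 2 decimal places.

8.80

Sorted: 98, 176, 256, 331, 415, 488, 510, 566.
n = 8.
(a) r = 6.6; between ranks 6 (488) and 7 (510): 501.2.
(b) the nearest-rank method: rank 7 → 510.
|501.2 − 510| = 8.8.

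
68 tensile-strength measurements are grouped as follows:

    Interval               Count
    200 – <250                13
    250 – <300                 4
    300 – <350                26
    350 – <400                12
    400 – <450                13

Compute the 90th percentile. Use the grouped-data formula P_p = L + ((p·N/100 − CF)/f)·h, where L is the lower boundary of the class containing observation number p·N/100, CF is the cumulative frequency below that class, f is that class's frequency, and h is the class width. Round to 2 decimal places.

N = 68; target position k = 90/100 · 68 = 61.2.
Cumulative frequencies: 13, 17, 43, 55, 68.
Observation 61.2 falls in the class 400 – <450.
L = 400, CF = 55, f = 13, h = 50.
P90 = 400 + ((61.2 − 55)/13)·50 = 400 + 23.8462 = 423.846.

423.85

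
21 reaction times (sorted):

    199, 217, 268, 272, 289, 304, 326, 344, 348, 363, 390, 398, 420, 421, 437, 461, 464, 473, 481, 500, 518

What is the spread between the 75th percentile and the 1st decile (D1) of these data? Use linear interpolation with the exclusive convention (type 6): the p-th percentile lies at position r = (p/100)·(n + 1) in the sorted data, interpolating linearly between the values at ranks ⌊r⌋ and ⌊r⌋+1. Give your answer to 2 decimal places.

n = 21.
P10: r = 2.2; ranks 2–3 are 217, 268; interpolating gives 227.2.
P75: r = 16.5; ranks 16–17 are 461, 464; interpolating gives 462.5.
Difference: 462.5 − 227.2 = 235.3.

235.30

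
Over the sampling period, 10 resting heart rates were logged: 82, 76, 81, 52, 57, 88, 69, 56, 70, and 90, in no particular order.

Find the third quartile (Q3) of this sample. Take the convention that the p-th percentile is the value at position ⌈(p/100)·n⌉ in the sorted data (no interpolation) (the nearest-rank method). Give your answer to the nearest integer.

82

Sorted: 52, 56, 57, 69, 70, 76, 81, 82, 88, 90.
n = 10.
Position = ⌈75/100 · 10⌉ = ⌈7.5⌉ = 8.
The value at rank 8 is 82.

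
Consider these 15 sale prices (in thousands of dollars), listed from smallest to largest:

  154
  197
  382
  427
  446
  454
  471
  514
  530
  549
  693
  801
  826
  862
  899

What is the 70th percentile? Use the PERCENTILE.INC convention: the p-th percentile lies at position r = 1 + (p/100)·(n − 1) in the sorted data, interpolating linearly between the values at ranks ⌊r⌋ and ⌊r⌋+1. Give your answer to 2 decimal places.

n = 15.
r = 1 + (70/100)·(15 − 1) = 1 + 9.8 = 10.8.
Rank 10 is 549 and rank 11 is 693.
Interpolate: 549 + 0.8·(693 − 549) = 549 + 0.8·144 = 664.2.

664.20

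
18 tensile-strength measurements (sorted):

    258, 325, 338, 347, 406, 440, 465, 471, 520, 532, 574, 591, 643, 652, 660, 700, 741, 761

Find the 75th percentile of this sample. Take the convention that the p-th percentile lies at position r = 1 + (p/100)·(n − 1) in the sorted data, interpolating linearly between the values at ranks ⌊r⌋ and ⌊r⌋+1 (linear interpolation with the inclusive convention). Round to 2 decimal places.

n = 18.
r = 1 + (75/100)·(18 − 1) = 1 + 12.75 = 13.75.
Rank 13 is 643 and rank 14 is 652.
Interpolate: 643 + 0.75·(652 − 643) = 643 + 0.75·9 = 649.75.

649.75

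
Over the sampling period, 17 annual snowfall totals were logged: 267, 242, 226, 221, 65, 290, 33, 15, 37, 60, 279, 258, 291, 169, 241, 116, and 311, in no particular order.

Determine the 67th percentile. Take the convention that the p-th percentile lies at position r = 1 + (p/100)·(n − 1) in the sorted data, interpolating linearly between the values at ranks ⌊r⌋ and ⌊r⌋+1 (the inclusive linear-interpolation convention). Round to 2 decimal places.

Sorted: 15, 33, 37, 60, 65, 116, 169, 221, 226, 241, 242, 258, 267, 279, 290, 291, 311.
n = 17.
r = 1 + (67/100)·(17 − 1) = 1 + 10.72 = 11.72.
Rank 11 is 242 and rank 12 is 258.
Interpolate: 242 + 0.72·(258 − 242) = 242 + 0.72·16 = 253.52.

253.52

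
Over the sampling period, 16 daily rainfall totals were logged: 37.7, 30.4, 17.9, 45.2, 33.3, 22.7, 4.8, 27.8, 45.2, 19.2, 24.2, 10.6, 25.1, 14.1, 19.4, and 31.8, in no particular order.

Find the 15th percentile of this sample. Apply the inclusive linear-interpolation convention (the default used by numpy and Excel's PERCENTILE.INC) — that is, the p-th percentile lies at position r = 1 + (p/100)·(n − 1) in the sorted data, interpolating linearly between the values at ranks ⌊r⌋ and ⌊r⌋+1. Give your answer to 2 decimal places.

Sorted: 4.8, 10.6, 14.1, 17.9, 19.2, 19.4, 22.7, 24.2, 25.1, 27.8, 30.4, 31.8, 33.3, 37.7, 45.2, 45.2.
n = 16.
r = 1 + (15/100)·(16 − 1) = 1 + 2.25 = 3.25.
Rank 3 is 14.1 and rank 4 is 17.9.
Interpolate: 14.1 + 0.25·(17.9 − 14.1) = 14.1 + 0.25·3.8 = 15.05.

15.05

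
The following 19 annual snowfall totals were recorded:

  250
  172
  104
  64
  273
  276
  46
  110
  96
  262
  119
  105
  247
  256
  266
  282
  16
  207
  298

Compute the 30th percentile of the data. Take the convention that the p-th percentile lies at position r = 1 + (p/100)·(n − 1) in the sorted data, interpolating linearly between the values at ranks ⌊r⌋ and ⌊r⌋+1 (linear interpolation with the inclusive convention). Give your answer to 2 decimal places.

107.00

Sorted: 16, 46, 64, 96, 104, 105, 110, 119, 172, 207, 247, 250, 256, 262, 266, 273, 276, 282, 298.
n = 19.
r = 1 + (30/100)·(19 − 1) = 1 + 5.4 = 6.4.
Rank 6 is 105 and rank 7 is 110.
Interpolate: 105 + 0.4·(110 − 105) = 105 + 0.4·5 = 107.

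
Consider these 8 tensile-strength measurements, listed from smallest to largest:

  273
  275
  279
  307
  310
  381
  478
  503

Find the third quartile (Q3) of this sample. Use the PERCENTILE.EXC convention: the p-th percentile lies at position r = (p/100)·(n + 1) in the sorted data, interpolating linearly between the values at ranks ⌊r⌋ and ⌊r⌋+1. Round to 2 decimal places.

n = 8.
r = (75/100)·(8 + 1) = 6.75.
Rank 6 is 381 and rank 7 is 478.
Interpolate: 381 + 0.75·(478 − 381) = 381 + 0.75·97 = 453.75.

453.75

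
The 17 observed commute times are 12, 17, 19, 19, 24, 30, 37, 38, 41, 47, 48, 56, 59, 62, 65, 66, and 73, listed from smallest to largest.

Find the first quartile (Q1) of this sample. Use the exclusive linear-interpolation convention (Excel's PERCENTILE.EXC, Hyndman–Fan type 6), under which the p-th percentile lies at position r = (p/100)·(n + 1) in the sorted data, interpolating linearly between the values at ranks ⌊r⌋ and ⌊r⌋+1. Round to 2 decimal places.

n = 17.
r = (25/100)·(17 + 1) = 4.5.
Rank 4 is 19 and rank 5 is 24.
Interpolate: 19 + 0.5·(24 − 19) = 19 + 0.5·5 = 21.5.

21.50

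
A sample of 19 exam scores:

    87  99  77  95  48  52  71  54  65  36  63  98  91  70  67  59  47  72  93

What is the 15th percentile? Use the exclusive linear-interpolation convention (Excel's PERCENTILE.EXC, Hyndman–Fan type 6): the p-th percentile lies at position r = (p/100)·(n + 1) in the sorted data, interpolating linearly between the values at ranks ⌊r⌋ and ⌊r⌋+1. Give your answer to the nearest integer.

48

Sorted: 36, 47, 48, 52, 54, 59, 63, 65, 67, 70, 71, 72, 77, 87, 91, 93, 95, 98, 99.
n = 19.
r = (15/100)·(19 + 1) = 3.
r is an integer, so P15 is the value at rank 3: 48.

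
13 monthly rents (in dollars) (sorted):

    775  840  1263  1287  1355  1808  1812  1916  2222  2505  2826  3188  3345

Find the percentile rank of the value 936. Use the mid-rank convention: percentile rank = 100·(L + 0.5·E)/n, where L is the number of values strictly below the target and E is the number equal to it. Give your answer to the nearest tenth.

15.4

Count below 936: L = 2; count equal: E = 0; n = 13.
Percentile rank = 100·(2 + 0.5·0)/13 = 100·2/13 = 15.38.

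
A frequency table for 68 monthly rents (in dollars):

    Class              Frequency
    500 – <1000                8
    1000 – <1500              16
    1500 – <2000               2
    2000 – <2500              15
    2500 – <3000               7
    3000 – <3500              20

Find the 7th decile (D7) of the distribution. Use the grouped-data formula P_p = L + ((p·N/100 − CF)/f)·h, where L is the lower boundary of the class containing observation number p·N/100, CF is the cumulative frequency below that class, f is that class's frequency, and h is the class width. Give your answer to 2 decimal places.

2971.43

N = 68; target position k = 70/100 · 68 = 47.6.
Cumulative frequencies: 8, 24, 26, 41, 48, 68.
Observation 47.6 falls in the class 2500 – <3000.
L = 2500, CF = 41, f = 7, h = 500.
P70 = 2500 + ((47.6 − 41)/7)·500 = 2500 + 471.429 = 2971.43.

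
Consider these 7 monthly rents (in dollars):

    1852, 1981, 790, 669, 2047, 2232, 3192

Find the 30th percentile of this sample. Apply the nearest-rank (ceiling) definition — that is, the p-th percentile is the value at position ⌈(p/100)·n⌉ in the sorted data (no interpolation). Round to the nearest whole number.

1852

Sorted: 669, 790, 1852, 1981, 2047, 2232, 3192.
n = 7.
Position = ⌈30/100 · 7⌉ = ⌈2.1⌉ = 3.
The value at rank 3 is 1852.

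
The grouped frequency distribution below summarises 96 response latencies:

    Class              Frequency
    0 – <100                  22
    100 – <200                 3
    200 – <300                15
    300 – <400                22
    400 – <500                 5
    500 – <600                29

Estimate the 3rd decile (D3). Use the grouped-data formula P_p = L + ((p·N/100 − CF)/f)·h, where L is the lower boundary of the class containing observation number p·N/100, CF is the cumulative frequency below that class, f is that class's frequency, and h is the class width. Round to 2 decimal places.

225.33

N = 96; target position k = 30/100 · 96 = 28.8.
Cumulative frequencies: 22, 25, 40, 62, 67, 96.
Observation 28.8 falls in the class 200 – <300.
L = 200, CF = 25, f = 15, h = 100.
P30 = 200 + ((28.8 − 25)/15)·100 = 200 + 25.3333 = 225.333.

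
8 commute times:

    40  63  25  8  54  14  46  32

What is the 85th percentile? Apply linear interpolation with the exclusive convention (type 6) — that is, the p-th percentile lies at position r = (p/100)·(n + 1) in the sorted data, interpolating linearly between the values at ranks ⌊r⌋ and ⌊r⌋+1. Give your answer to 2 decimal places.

Sorted: 8, 14, 25, 32, 40, 46, 54, 63.
n = 8.
r = (85/100)·(8 + 1) = 7.65.
Rank 7 is 54 and rank 8 is 63.
Interpolate: 54 + 0.65·(63 − 54) = 54 + 0.65·9 = 59.85.

59.85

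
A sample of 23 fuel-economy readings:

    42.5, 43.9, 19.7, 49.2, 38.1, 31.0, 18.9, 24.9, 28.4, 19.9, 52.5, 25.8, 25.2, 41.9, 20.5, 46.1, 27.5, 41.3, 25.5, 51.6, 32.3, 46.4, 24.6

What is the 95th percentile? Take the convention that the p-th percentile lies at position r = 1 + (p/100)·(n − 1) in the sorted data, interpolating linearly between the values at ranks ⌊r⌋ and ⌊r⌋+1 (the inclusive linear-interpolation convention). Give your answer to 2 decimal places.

Sorted: 18.9, 19.7, 19.9, 20.5, 24.6, 24.9, 25.2, 25.5, 25.8, 27.5, 28.4, 31.0, 32.3, 38.1, 41.3, 41.9, 42.5, 43.9, 46.1, 46.4, 49.2, 51.6, 52.5.
n = 23.
r = 1 + (95/100)·(23 − 1) = 1 + 20.9 = 21.9.
Rank 21 is 49.2 and rank 22 is 51.6.
Interpolate: 49.2 + 0.9·(51.6 − 49.2) = 49.2 + 0.9·2.4 = 51.36.

51.36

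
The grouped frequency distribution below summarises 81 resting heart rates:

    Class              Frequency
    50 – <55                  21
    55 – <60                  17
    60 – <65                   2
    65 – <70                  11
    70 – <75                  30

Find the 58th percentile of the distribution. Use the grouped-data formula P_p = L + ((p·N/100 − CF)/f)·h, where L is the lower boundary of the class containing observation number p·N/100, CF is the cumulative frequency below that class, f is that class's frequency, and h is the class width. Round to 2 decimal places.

68.17

N = 81; target position k = 58/100 · 81 = 46.98.
Cumulative frequencies: 21, 38, 40, 51, 81.
Observation 46.98 falls in the class 65 – <70.
L = 65, CF = 40, f = 11, h = 5.
P58 = 65 + ((46.98 − 40)/11)·5 = 65 + 3.17273 = 68.1727.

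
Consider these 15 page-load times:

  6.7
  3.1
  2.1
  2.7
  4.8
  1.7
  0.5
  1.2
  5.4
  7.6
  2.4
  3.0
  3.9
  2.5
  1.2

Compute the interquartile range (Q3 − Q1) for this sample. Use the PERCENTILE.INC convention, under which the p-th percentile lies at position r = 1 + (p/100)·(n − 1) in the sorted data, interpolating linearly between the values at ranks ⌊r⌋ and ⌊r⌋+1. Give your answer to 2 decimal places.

2.45

Sorted: 0.5, 1.2, 1.2, 1.7, 2.1, 2.4, 2.5, 2.7, 3.0, 3.1, 3.9, 4.8, 5.4, 6.7, 7.6.
n = 15.
P25: r = 4.5; ranks 4–5 are 1.7, 2.1; interpolating gives 1.9.
P75: r = 11.5; ranks 11–12 are 3.9, 4.8; interpolating gives 4.35.
Difference: 4.35 − 1.9 = 2.45.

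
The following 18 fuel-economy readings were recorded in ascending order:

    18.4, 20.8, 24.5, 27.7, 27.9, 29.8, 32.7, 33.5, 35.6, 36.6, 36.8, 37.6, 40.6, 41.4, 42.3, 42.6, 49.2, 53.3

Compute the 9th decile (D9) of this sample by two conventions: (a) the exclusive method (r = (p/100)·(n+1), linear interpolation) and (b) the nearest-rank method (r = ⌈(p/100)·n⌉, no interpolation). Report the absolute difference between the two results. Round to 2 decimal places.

n = 18.
(a) r = 17.1; between ranks 17 (49.2) and 18 (53.3): 49.61.
(b) the nearest-rank method: rank 17 → 49.2.
|49.61 − 49.2| = 0.41.

0.41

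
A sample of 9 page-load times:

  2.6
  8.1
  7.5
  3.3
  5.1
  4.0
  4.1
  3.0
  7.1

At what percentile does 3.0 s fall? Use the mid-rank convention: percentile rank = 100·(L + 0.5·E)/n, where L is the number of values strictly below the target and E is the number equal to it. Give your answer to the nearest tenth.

16.7

Sorted: 2.6, 3.0, 3.3, 4.0, 4.1, 5.1, 7.1, 7.5, 8.1.
Count below 3.0: L = 1; count equal: E = 1; n = 9.
Percentile rank = 100·(1 + 0.5·1)/9 = 100·1.5/9 = 16.67.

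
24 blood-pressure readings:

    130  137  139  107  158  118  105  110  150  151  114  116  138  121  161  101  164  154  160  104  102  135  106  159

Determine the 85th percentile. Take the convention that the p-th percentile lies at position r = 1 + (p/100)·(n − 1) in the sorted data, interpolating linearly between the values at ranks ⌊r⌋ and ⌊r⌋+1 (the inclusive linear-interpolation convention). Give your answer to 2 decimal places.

Sorted: 101, 102, 104, 105, 106, 107, 110, 114, 116, 118, 121, 130, 135, 137, 138, 139, 150, 151, 154, 158, 159, 160, 161, 164.
n = 24.
r = 1 + (85/100)·(24 − 1) = 1 + 19.55 = 20.55.
Rank 20 is 158 and rank 21 is 159.
Interpolate: 158 + 0.55·(159 − 158) = 158 + 0.55·1 = 158.55.

158.55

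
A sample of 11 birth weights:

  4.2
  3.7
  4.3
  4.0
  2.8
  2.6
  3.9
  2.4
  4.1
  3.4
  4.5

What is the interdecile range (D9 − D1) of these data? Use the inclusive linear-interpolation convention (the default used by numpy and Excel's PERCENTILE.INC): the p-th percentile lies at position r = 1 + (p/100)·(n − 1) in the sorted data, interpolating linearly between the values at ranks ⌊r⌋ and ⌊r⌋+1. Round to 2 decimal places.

1.70

Sorted: 2.4, 2.6, 2.8, 3.4, 3.7, 3.9, 4.0, 4.1, 4.2, 4.3, 4.5.
n = 11.
P10: r = 2 (integer) → 2.6.
P90: r = 10 (integer) → 4.3.
Difference: 4.3 − 2.6 = 1.7.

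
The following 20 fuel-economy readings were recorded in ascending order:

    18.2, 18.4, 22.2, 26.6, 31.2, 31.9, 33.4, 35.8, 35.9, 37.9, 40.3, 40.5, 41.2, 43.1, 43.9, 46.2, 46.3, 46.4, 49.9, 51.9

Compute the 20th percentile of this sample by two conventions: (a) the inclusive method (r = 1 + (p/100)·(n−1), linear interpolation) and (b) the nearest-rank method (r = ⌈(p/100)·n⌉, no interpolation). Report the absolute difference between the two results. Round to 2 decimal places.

n = 20.
(a) r = 4.8; between ranks 4 (26.6) and 5 (31.2): 30.28.
(b) the nearest-rank method: rank 4 → 26.6.
|30.28 − 26.6| = 3.68.

3.68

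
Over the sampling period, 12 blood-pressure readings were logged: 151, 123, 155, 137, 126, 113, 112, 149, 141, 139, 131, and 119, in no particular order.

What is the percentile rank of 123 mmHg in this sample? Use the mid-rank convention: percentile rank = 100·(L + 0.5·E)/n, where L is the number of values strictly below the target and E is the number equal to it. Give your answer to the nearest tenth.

Sorted: 112, 113, 119, 123, 126, 131, 137, 139, 141, 149, 151, 155.
Count below 123: L = 3; count equal: E = 1; n = 12.
Percentile rank = 100·(3 + 0.5·1)/12 = 100·3.5/12 = 29.17.

29.2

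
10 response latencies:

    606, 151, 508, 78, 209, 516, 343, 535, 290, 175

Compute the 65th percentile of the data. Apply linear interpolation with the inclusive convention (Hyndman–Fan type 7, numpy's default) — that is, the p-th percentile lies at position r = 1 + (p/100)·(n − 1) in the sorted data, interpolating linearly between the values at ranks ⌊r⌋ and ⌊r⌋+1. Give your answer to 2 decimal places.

Sorted: 78, 151, 175, 209, 290, 343, 508, 516, 535, 606.
n = 10.
r = 1 + (65/100)·(10 − 1) = 1 + 5.85 = 6.85.
Rank 6 is 343 and rank 7 is 508.
Interpolate: 343 + 0.85·(508 − 343) = 343 + 0.85·165 = 483.25.

483.25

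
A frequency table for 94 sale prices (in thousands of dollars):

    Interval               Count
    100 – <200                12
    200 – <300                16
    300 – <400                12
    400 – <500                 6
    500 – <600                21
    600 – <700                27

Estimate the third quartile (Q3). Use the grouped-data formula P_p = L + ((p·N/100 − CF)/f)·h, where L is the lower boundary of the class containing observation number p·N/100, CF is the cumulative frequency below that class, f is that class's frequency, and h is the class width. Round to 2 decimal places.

N = 94; target position k = 75/100 · 94 = 70.5.
Cumulative frequencies: 12, 28, 40, 46, 67, 94.
Observation 70.5 falls in the class 600 – <700.
L = 600, CF = 67, f = 27, h = 100.
P75 = 600 + ((70.5 − 67)/27)·100 = 600 + 12.963 = 612.963.

612.96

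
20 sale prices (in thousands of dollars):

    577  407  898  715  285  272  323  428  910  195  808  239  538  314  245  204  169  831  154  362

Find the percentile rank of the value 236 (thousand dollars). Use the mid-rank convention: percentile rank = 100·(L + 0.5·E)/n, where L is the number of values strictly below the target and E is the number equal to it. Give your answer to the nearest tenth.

Sorted: 154, 169, 195, 204, 239, 245, 272, 285, 314, 323, 362, 407, 428, 538, 577, 715, 808, 831, 898, 910.
Count below 236: L = 4; count equal: E = 0; n = 20.
Percentile rank = 100·(4 + 0.5·0)/20 = 100·4/20 = 20.

20.0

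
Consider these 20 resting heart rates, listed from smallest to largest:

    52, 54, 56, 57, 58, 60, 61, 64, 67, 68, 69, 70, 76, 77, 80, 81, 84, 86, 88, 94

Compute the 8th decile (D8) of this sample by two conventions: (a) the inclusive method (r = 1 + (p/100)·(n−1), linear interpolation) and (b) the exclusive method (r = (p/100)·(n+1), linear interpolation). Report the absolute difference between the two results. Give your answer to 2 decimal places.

n = 20.
(a) r = 16.2; between ranks 16 (81) and 17 (84): 81.6.
(b) r = 16.8; between ranks 16 (81) and 17 (84): 83.4.
|81.6 − 83.4| = 1.8.

1.80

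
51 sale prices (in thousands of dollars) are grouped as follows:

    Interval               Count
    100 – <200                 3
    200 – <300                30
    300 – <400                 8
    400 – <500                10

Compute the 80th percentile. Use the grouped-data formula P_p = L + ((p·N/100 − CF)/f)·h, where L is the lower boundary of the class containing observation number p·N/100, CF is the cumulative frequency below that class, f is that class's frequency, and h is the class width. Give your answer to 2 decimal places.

397.50

N = 51; target position k = 80/100 · 51 = 40.8.
Cumulative frequencies: 3, 33, 41, 51.
Observation 40.8 falls in the class 300 – <400.
L = 300, CF = 33, f = 8, h = 100.
P80 = 300 + ((40.8 − 33)/8)·100 = 300 + 97.5 = 397.5.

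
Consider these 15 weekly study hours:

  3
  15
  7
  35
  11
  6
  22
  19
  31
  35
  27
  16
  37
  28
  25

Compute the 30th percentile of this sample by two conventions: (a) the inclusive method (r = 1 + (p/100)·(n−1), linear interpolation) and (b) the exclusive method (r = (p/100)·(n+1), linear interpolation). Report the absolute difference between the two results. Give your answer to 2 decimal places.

1.00

Sorted: 3, 6, 7, 11, 15, 16, 19, 22, 25, 27, 28, 31, 35, 35, 37.
n = 15.
(a) r = 5.2; between ranks 5 (15) and 6 (16): 15.2.
(b) r = 4.8; between ranks 4 (11) and 5 (15): 14.2.
|15.2 − 14.2| = 1.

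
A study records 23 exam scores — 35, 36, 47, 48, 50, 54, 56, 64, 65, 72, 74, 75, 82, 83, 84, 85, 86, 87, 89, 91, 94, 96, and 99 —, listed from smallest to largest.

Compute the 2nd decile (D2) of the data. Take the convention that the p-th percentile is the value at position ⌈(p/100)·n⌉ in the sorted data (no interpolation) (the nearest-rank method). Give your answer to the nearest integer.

n = 23.
Position = ⌈20/100 · 23⌉ = ⌈4.6⌉ = 5.
The value at rank 5 is 50.

50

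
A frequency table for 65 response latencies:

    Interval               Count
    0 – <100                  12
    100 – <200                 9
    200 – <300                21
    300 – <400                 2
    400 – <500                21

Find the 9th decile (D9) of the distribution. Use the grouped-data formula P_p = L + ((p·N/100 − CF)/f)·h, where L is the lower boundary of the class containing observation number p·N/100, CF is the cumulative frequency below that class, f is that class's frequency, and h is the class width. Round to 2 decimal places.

N = 65; target position k = 90/100 · 65 = 58.5.
Cumulative frequencies: 12, 21, 42, 44, 65.
Observation 58.5 falls in the class 400 – <500.
L = 400, CF = 44, f = 21, h = 100.
P90 = 400 + ((58.5 − 44)/21)·100 = 400 + 69.0476 = 469.048.

469.05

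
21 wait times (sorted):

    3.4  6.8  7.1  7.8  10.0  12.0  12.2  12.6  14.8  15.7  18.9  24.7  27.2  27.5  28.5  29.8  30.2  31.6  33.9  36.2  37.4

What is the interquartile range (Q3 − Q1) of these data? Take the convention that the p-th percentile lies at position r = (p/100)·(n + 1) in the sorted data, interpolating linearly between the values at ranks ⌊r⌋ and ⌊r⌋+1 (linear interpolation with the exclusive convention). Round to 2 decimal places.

n = 21.
P25: r = 5.5; ranks 5–6 are 10.0, 12.0; interpolating gives 11.
P75: r = 16.5; ranks 16–17 are 29.8, 30.2; interpolating gives 30.
Difference: 30 − 11 = 19.

19.00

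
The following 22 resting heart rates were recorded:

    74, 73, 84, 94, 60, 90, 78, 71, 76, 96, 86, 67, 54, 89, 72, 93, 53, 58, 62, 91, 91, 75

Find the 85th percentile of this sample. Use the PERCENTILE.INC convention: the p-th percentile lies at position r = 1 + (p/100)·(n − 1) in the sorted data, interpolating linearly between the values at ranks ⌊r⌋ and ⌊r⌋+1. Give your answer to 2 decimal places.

91.00

Sorted: 53, 54, 58, 60, 62, 67, 71, 72, 73, 74, 75, 76, 78, 84, 86, 89, 90, 91, 91, 93, 94, 96.
n = 22.
r = 1 + (85/100)·(22 − 1) = 1 + 17.85 = 18.85.
Rank 18 is 91 and rank 19 is 91.
Interpolate: 91 + 0.85·(91 − 91) = 91 + 0.85·0 = 91.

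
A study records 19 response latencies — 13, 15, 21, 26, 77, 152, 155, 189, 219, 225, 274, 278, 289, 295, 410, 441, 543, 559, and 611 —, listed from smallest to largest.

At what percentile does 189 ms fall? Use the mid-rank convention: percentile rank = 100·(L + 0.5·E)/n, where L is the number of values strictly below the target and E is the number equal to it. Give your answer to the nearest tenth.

39.5

Count below 189: L = 7; count equal: E = 1; n = 19.
Percentile rank = 100·(7 + 0.5·1)/19 = 100·7.5/19 = 39.47.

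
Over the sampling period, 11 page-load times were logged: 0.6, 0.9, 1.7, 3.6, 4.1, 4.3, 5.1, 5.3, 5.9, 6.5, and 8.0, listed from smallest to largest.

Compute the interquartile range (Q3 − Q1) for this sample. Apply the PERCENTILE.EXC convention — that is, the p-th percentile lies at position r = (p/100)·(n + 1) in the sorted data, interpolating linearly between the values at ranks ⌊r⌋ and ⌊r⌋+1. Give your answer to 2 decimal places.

4.20

n = 11.
P25: r = 3 (integer) → 1.7.
P75: r = 9 (integer) → 5.9.
Difference: 5.9 − 1.7 = 4.2.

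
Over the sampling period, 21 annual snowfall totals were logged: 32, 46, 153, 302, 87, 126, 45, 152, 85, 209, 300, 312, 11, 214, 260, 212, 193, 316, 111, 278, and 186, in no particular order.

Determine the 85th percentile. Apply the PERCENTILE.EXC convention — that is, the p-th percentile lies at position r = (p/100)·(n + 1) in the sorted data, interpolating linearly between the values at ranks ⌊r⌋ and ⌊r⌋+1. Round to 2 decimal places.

Sorted: 11, 32, 45, 46, 85, 87, 111, 126, 152, 153, 186, 193, 209, 212, 214, 260, 278, 300, 302, 312, 316.
n = 21.
r = (85/100)·(21 + 1) = 18.7.
Rank 18 is 300 and rank 19 is 302.
Interpolate: 300 + 0.7·(302 − 300) = 300 + 0.7·2 = 301.4.

301.40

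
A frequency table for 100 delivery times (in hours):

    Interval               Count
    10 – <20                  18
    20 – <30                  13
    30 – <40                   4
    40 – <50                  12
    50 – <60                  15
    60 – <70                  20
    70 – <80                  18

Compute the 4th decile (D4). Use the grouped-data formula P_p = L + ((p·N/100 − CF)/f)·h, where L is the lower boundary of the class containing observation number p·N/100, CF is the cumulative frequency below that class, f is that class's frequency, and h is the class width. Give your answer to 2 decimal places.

N = 100; target position k = 40/100 · 100 = 40.
Cumulative frequencies: 18, 31, 35, 47, 62, 82, 100.
Observation 40 falls in the class 40 – <50.
L = 40, CF = 35, f = 12, h = 10.
P40 = 40 + ((40 − 35)/12)·10 = 40 + 4.16667 = 44.1667.

44.17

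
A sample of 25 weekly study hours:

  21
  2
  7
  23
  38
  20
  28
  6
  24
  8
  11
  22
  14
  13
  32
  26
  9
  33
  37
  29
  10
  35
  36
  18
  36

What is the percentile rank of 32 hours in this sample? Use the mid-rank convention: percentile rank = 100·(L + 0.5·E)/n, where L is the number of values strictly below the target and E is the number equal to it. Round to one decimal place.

74.0

Sorted: 2, 6, 7, 8, 9, 10, 11, 13, 14, 18, 20, 21, 22, 23, 24, 26, 28, 29, 32, 33, 35, 36, 36, 37, 38.
Count below 32: L = 18; count equal: E = 1; n = 25.
Percentile rank = 100·(18 + 0.5·1)/25 = 100·18.5/25 = 74.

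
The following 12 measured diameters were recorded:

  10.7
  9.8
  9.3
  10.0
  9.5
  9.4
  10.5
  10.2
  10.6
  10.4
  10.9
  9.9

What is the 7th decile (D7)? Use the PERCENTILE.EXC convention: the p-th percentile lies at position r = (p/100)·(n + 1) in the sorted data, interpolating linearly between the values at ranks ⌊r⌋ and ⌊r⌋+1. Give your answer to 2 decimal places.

10.51

Sorted: 9.3, 9.4, 9.5, 9.8, 9.9, 10.0, 10.2, 10.4, 10.5, 10.6, 10.7, 10.9.
n = 12.
r = (70/100)·(12 + 1) = 9.1.
Rank 9 is 10.5 and rank 10 is 10.6.
Interpolate: 10.5 + 0.1·(10.6 − 10.5) = 10.5 + 0.1·0.1 = 10.51.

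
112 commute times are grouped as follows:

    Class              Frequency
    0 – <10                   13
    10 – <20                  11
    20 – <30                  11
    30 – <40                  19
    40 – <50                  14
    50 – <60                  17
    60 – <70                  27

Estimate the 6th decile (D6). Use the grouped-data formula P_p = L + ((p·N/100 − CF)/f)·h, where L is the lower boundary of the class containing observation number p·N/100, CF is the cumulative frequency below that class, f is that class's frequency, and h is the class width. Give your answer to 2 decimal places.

49.43

N = 112; target position k = 60/100 · 112 = 67.2.
Cumulative frequencies: 13, 24, 35, 54, 68, 85, 112.
Observation 67.2 falls in the class 40 – <50.
L = 40, CF = 54, f = 14, h = 10.
P60 = 40 + ((67.2 − 54)/14)·10 = 40 + 9.42857 = 49.4286.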